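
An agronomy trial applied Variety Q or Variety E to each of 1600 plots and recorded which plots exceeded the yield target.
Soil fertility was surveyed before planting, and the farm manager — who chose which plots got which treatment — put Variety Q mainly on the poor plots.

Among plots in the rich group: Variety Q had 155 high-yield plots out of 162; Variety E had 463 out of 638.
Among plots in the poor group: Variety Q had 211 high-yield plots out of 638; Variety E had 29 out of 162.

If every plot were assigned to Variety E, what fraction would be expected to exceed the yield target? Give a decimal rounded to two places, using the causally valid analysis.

0.45

Here soil fertility is a common cause — it drives both which variety a case falls under and the outcome. The crude comparison mixes populations; the stratum-specific rates are the causally relevant ones.
Standardising Variety E to the population soil fertility mix: 0.500·463/638 + 0.500·29/162 = 0.452.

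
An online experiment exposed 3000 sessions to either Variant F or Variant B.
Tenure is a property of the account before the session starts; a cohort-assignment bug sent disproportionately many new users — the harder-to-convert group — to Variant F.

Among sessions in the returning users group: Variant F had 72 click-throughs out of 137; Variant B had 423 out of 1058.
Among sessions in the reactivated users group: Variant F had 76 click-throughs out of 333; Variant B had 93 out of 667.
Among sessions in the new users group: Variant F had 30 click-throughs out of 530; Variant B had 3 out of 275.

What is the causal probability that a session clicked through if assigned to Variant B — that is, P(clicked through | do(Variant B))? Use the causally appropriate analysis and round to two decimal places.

User tenure is set before the variant has any effect — it is not caused by the variant — and it independently drives the outcome. That makes it a confounder, so the causal comparison is within user tenure levels.
Standardising Variant B to the population user tenure mix: 0.398·423/1058 + 0.333·93/667 + 0.268·3/275 = 0.209.

0.21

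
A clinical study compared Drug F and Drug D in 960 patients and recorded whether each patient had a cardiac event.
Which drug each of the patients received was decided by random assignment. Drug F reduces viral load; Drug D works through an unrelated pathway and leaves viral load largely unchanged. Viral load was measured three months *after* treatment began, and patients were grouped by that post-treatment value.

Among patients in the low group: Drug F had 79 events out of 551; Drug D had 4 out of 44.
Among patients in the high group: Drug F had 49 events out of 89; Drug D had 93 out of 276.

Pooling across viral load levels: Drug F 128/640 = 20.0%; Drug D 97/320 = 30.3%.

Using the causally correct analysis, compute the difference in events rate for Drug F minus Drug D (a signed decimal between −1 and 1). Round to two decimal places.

-0.10

Because the drug influences viral load, viral load is a post-treatment mediator, not a confounder. Stratifying on it would bias the estimate; the causal effect is the crude pooled difference.
The causal difference is the pooled difference: 0.200 − 0.303 = -0.103.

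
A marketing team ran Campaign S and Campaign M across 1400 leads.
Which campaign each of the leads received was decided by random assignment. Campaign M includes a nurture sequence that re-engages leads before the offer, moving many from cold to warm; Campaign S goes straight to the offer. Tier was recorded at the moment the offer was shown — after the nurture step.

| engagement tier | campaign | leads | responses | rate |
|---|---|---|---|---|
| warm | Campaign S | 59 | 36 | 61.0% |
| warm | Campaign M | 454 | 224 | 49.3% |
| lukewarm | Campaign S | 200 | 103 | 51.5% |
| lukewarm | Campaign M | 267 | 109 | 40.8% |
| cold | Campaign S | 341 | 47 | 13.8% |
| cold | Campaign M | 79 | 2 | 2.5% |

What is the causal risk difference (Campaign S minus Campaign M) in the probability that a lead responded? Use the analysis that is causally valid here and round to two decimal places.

-0.11

Within every engagement tier level Campaign S has the higher rate, yet pooled Campaign M does — Simpson's reversal.
Engagement tier here is a post-treatment variable shaped by the campaign; conditioning on it would introduce bias rather than remove it. The overall comparison is the causal one.
The causal difference is the pooled difference: 0.310 − 0.419 = -0.109.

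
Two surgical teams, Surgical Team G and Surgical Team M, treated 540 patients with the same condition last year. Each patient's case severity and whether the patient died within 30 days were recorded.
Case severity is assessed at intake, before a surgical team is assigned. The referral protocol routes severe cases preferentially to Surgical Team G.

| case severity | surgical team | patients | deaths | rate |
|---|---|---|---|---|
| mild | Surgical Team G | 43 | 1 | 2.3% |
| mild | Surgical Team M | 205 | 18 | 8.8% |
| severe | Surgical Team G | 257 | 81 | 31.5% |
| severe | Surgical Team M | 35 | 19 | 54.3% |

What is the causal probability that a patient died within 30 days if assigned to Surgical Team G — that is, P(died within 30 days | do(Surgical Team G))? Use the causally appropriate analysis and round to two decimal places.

0.18

The stratified and pooled comparisons disagree (Surgical Team G wins within each case severity; Surgical Team M wins overall), so the answer turns on the causal role of case severity.
Here case severity is a common cause — it drives both which surgical team a case falls under and the outcome. The crude comparison mixes populations; the stratum-specific rates are the causally relevant ones.
Standardising Surgical Team G to the population case severity mix: 0.459·1/43 + 0.541·81/257 = 0.181.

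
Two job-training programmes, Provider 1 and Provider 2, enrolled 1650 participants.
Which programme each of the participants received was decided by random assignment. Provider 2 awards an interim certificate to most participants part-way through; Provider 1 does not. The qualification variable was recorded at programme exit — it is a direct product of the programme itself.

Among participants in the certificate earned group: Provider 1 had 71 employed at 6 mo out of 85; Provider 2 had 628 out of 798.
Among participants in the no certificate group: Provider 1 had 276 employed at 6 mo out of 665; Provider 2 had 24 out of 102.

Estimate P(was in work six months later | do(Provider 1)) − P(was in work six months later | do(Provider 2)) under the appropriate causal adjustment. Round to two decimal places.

-0.26

Provider 1 is higher inside every qualification attained during the programme stratum but Provider 2 is higher in aggregate. Whether to stratify depends on how qualification attained during the programme relates to the programme.
Stratifying would compare programmes among participants the programmes themselves sorted into qualification attained during the programme groups — a form of selection on an intermediate. The unconditioned pooled rates give the total causal effect.
The causal difference is the pooled difference: 0.463 − 0.724 = -0.262.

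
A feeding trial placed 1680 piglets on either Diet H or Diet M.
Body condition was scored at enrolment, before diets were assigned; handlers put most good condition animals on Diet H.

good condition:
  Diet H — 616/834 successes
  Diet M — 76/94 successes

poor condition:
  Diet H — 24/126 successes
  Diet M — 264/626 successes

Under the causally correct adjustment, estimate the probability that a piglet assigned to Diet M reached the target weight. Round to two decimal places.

0.64

The imbalance in starting body condition arose from how piglets were allocated, not from anything the diet did; and starting body condition independently affects the outcome. The pooled gap is confounded — condition on starting body condition.
Standardising Diet M to the population starting body condition mix: 0.552·76/94 + 0.448·264/626 = 0.635.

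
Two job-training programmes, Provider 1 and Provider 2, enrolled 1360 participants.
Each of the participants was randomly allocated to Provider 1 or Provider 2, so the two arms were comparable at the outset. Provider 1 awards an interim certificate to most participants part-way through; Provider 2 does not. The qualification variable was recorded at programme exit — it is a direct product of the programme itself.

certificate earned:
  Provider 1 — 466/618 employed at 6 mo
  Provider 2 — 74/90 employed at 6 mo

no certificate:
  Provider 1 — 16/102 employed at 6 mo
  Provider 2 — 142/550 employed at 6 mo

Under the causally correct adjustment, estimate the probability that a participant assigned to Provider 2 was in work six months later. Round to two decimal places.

0.34

Qualification attained during the programme is downstream of the programme. One should not condition on a consequence of treatment, so the overall rates are the right comparison.
So P(outcome | do(Provider 2)) is just the pooled rate for Provider 2: 216/640 = 0.338.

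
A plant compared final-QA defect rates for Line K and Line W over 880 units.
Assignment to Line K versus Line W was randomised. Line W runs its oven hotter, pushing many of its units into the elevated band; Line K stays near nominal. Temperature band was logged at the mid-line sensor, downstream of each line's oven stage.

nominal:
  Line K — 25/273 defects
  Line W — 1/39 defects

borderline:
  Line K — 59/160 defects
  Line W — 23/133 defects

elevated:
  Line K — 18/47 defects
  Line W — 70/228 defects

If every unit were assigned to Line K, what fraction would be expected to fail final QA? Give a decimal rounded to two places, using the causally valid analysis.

The stratified and pooled comparisons disagree (Line W wins within each in-process temperature band; Line K wins overall), so the answer turns on the causal role of in-process temperature band.
In-process temperature band lies on the pathway line → in-process temperature band → outcome, so adjusting for it blocks the indirect effect. For the total causal effect of line, use the unadjusted pooled rates.
So P(outcome | do(Line K)) is just the pooled rate for Line K: 102/480 = 0.212.

0.21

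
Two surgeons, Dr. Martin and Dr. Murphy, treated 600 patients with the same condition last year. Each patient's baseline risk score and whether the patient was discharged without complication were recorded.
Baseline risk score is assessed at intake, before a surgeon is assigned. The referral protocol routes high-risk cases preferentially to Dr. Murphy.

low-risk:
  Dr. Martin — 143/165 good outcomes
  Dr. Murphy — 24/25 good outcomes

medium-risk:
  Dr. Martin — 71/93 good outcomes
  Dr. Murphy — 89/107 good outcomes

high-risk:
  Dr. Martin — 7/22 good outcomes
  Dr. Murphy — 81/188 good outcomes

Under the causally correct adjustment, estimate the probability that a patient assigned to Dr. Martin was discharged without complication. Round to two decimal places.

Baseline risk score is set before the surgeon has any effect — it is not caused by the surgeon — and it independently drives the outcome. That makes it a confounder, so the causal comparison is within baseline risk score levels.
Standardising Dr. Martin to the population baseline risk score mix: 0.317·143/165 + 0.333·71/93 + 0.350·7/22 = 0.640.

0.64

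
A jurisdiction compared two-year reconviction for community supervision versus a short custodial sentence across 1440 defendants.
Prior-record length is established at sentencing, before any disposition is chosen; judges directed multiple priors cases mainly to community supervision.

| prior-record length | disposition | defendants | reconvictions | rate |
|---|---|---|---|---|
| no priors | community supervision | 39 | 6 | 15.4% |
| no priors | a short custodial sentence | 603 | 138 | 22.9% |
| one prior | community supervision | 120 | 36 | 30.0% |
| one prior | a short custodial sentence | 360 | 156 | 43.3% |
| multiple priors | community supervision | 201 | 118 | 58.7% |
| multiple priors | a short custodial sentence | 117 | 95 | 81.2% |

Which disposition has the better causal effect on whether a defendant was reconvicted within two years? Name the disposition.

The imbalance in prior-record length arose from how defendants were allocated, not from anything the disposition did; and prior-record length independently affects the outcome. The pooled gap is confounded — condition on prior-record length.
Within each level — no priors: 15.4% vs 22.9%; one prior: 30.0% vs 43.3%; multiple priors: 58.7% vs 81.2% — community supervision is lower every time.

community supervision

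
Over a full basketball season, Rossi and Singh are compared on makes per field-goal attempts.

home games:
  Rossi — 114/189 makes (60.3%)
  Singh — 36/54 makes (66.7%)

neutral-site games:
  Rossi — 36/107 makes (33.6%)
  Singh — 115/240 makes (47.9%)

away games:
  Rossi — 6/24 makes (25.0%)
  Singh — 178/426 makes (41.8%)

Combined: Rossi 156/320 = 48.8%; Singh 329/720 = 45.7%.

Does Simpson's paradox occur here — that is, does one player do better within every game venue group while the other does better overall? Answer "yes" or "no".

Within each game venue level (home games 60.3% vs 66.7%; neutral-site games 33.6% vs 47.9%; away games 25.0% vs 41.8%), Singh has the higher rate every time. Pooled: 48.8% vs 45.7% — Rossi has the higher rate overall. The two comparisons disagree.

yes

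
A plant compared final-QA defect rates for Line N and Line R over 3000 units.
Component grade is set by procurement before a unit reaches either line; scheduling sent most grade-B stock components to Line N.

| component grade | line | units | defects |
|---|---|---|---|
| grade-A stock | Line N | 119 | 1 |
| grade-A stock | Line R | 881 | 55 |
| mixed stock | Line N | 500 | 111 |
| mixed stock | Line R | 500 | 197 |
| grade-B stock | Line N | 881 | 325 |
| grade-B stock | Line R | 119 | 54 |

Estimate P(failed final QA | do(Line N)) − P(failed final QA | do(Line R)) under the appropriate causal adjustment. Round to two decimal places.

Since component grade is a pre-existing factor (not a product of the line) and it affects the outcome on its own, it is a confounder. The stratified rates, not the pooled rate, identify the causal effect.
Adjusting over the population distribution of component grade: 0.333·(0.008−0.062) + 0.333·(0.222−0.394) + 0.333·(0.369−0.454) = -0.104.

-0.10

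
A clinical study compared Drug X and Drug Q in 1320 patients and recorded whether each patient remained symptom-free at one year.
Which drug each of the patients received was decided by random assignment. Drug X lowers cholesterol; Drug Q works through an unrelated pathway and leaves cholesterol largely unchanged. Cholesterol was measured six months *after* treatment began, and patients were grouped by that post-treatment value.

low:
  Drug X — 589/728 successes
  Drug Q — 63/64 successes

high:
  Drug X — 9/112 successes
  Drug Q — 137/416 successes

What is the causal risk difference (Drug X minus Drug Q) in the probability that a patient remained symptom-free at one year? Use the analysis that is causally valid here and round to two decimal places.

The cholesterol-specific comparison favours Drug Q throughout, but the pooled figures favour Drug X. The question is whether to condition on cholesterol.
Cholesterol here is a post-treatment variable shaped by the drug; conditioning on it would introduce bias rather than remove it. The overall comparison is the causal one.
The causal difference is the pooled difference: 0.712 − 0.417 = +0.295.

+0.30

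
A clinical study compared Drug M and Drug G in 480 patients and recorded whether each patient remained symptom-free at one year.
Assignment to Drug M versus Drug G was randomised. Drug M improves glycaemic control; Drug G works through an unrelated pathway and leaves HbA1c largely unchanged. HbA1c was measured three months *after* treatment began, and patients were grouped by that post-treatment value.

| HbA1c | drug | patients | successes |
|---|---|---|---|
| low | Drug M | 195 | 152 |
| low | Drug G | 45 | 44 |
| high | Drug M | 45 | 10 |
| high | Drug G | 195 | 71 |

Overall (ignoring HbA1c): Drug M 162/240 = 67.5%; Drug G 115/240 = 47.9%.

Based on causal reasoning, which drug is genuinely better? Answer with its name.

Drug G is higher inside every HbA1c stratum but Drug M is higher in aggregate. Whether to stratify depends on how HbA1c relates to the drug.
HbA1c here is a post-treatment variable shaped by the drug; conditioning on it would introduce bias rather than remove it. The overall comparison is the causal one.
Pooled: Drug M 67.5% vs Drug G 47.9%; Drug M is higher overall.

Drug M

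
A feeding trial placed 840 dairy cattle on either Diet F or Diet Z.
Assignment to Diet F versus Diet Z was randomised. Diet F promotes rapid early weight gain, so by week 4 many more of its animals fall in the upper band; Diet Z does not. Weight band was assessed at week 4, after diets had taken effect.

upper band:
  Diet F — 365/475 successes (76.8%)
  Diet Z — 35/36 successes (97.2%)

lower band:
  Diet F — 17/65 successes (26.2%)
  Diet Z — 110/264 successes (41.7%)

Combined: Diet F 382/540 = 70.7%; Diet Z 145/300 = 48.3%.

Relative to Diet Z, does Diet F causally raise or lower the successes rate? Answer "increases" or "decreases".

Diet Z is higher inside every week-4 weight band stratum but Diet F is higher in aggregate. Whether to stratify depends on how week-4 weight band relates to the diet.
The distribution of week-4 weight band is itself part of what the diet does — it is an intermediate outcome. Holding it fixed would remove that part of the effect; the total effect is the pooled difference.
Pooled: Diet F 70.7% vs Diet Z 48.3%; Diet F is higher overall.

increases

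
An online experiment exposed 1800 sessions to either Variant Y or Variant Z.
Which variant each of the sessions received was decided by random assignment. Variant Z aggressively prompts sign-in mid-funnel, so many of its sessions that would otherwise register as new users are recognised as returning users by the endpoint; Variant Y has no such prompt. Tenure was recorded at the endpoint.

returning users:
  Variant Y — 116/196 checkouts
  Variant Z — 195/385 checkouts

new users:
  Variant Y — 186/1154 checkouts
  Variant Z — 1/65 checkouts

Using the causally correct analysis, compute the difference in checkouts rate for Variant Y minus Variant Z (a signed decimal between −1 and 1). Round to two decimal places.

User tenure here is a post-treatment variable shaped by the variant; conditioning on it would introduce bias rather than remove it. The overall comparison is the causal one.
The causal difference is the pooled difference: 0.224 − 0.436 = -0.212.

-0.21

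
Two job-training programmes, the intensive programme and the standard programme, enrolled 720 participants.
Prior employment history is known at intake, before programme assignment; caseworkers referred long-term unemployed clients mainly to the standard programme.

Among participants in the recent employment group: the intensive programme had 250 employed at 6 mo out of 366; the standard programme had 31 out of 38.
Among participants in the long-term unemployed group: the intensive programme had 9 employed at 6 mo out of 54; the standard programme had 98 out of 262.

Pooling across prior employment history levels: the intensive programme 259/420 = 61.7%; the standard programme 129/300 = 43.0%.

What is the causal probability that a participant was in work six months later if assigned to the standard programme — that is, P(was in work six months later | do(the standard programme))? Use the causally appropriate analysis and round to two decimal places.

Nothing the programme does changes prior employment history; the imbalance is an allocation artefact. With prior employment history also predicting the outcome, the pooled figure is confounded, and the within-stratum comparison is the causal one.
Standardising the standard programme to the population prior employment history mix: 0.561·31/38 + 0.439·98/262 = 0.622.

0.62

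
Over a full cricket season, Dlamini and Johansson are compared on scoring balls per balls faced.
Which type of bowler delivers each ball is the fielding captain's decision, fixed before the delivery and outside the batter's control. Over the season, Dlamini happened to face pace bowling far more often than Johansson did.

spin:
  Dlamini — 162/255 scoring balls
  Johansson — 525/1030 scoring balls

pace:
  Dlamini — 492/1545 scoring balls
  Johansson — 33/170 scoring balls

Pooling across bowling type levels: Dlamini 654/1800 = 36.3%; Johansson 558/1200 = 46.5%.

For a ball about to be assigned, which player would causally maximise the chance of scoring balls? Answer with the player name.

Within every bowling type level Dlamini has the higher rate, yet pooled Johansson does — Simpson's reversal.
The imbalance in bowling type arose from how balls faced were allocated, not from anything the player did; and bowling type independently affects the outcome. The pooled gap is confounded — condition on bowling type.
Within each level — spin: 63.5% vs 51.0%; pace: 31.8% vs 19.4% — Dlamini is higher every time.

Dlamini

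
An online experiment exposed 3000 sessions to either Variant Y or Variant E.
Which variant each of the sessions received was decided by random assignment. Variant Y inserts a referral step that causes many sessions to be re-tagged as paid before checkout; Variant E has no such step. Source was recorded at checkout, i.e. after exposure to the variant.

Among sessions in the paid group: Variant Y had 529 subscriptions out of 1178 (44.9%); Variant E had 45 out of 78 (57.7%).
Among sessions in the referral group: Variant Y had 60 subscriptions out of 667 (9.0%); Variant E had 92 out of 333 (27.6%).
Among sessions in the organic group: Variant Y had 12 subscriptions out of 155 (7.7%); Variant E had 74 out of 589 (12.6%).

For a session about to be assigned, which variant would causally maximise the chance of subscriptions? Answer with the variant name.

Variant Y

The traffic source-specific comparison favours Variant E throughout, but the pooled figures favour Variant Y. The question is whether to condition on traffic source.
Traffic source is downstream of the variant. One should not condition on a consequence of treatment, so the overall rates are the right comparison.
Pooled: Variant Y 30.0% vs Variant E 21.1%; Variant Y is higher overall.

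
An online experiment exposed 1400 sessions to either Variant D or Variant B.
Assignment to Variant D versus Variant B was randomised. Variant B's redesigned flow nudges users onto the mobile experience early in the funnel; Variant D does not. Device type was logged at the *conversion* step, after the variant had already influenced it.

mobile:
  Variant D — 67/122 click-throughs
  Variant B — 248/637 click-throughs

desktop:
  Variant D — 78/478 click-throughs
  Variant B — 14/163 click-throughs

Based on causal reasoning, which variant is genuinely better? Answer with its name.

Variant D is higher inside every device type stratum but Variant B is higher in aggregate. Whether to stratify depends on how device type relates to the variant.
Device type here is a post-treatment variable shaped by the variant; conditioning on it would introduce bias rather than remove it. The overall comparison is the causal one.
Pooled: Variant D 24.2% vs Variant B 32.8%; Variant B is higher overall.

Variant B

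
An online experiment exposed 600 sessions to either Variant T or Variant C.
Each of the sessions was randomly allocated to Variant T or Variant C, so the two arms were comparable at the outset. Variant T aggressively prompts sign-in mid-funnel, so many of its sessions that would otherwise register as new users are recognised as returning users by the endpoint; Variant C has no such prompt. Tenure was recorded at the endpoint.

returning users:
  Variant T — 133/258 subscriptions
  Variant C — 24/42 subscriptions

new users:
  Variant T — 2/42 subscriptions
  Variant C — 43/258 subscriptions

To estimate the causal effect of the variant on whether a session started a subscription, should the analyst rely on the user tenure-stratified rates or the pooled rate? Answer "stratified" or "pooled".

pooled

The user tenure-specific comparison favours Variant C throughout, but the pooled figures favour Variant T. The question is whether to condition on user tenure.
User tenure lies on the pathway variant → user tenure → outcome, so adjusting for it blocks the indirect effect. For the total causal effect of variant, use the unadjusted pooled rates.
Pooled: Variant T 45.0% vs Variant C 22.3%; Variant T is higher overall.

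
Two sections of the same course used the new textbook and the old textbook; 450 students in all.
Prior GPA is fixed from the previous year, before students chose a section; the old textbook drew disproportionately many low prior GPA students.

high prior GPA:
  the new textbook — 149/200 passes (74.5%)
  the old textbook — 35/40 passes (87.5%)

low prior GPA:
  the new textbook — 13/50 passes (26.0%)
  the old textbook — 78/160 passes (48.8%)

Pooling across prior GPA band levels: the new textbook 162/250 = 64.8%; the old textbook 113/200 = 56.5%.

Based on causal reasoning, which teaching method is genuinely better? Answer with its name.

The prior GPA band-specific comparison favours the old textbook throughout, but the pooled figures favour the new textbook. The question is whether to condition on prior GPA band.
Prior GPA band satisfies the back-door criterion: it is not a descendant of the teaching method, and it blocks the spurious path from teaching method to outcome. Adjusting for it (i.e., using the within-prior GPA band rates) gives the causal effect.
Within each level — high prior GPA: 74.5% vs 87.5%; low prior GPA: 26.0% vs 48.8% — the old textbook is higher every time.

the old textbook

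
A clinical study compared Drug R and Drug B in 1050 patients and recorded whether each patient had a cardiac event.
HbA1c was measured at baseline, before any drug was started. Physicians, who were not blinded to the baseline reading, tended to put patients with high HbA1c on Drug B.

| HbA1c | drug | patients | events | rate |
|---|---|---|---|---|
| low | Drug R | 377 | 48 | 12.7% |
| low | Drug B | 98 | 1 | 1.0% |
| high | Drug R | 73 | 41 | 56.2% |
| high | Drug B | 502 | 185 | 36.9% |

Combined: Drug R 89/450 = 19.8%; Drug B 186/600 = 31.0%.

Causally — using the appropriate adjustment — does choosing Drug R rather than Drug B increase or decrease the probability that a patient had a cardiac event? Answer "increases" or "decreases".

The stratified and pooled comparisons disagree (Drug B wins within each HbA1c; Drug R wins overall), so the answer turns on the causal role of HbA1c.
HbA1c satisfies the back-door criterion: it is not a descendant of the drug, and it blocks the spurious path from drug to outcome. Adjusting for it (i.e., using the within-HbA1c rates) gives the causal effect.
Within each level — low: 12.7% vs 1.0%; high: 56.2% vs 36.9% — Drug B is lower every time.

increases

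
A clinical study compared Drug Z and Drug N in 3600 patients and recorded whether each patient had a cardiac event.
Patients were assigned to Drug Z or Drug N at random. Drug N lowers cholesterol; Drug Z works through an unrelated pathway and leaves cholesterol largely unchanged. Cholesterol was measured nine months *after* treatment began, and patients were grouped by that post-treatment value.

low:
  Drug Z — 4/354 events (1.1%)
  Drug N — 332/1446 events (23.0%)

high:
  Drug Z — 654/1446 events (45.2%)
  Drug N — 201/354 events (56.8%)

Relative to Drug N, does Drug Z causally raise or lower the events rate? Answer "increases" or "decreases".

Cholesterol is downstream of the drug. One should not condition on a consequence of treatment, so the overall rates are the right comparison.
Pooled: Drug Z 36.6% vs Drug N 29.6%; Drug N is lower overall.

increases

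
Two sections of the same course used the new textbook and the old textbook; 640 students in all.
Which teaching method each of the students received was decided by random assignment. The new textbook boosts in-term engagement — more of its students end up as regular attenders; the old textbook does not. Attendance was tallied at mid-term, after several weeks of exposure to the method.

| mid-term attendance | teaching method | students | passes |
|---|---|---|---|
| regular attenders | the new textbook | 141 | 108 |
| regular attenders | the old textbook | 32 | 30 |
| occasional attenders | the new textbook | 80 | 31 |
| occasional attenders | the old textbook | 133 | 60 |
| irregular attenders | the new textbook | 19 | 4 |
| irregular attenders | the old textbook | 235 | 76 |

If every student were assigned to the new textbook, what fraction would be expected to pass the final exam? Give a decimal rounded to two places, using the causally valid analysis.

0.60

The stratified and pooled comparisons disagree (the old textbook wins within each mid-term attendance; the new textbook wins overall), so the answer turns on the causal role of mid-term attendance.
Because the teaching method influences mid-term attendance, mid-term attendance is a post-treatment mediator, not a confounder. Stratifying on it would bias the estimate; the causal effect is the crude pooled difference.
So P(outcome | do(the new textbook)) is just the pooled rate for the new textbook: 143/240 = 0.596.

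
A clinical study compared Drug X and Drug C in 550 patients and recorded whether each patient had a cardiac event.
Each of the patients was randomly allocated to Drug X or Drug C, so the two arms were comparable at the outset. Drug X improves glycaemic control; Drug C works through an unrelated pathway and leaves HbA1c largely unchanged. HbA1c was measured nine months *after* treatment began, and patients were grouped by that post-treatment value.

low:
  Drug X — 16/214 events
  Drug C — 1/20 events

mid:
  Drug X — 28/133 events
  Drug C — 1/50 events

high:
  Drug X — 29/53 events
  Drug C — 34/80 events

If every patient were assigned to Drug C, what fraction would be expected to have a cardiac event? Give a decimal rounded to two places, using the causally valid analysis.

The distribution of HbA1c is itself part of what the drug does — it is an intermediate outcome. Holding it fixed would remove that part of the effect; the total effect is the pooled difference.
So P(outcome | do(Drug C)) is just the pooled rate for Drug C: 36/150 = 0.240.

0.24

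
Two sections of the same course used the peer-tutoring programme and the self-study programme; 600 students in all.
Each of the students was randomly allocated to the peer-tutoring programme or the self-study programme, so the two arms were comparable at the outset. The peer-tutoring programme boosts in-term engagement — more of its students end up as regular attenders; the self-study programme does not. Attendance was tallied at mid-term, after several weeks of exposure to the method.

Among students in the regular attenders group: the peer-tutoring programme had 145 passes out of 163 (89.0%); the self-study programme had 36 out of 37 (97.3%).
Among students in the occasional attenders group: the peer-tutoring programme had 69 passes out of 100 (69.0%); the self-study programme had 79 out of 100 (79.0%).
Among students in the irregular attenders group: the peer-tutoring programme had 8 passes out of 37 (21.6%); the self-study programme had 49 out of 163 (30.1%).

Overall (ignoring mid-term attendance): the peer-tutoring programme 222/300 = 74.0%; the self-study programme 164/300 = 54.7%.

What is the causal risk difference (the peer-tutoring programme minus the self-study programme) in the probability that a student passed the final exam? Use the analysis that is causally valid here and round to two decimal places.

+0.19

Mid-term attendance here is a post-treatment variable shaped by the teaching method; conditioning on it would introduce bias rather than remove it. The overall comparison is the causal one.
The causal difference is the pooled difference: 0.740 − 0.547 = +0.193.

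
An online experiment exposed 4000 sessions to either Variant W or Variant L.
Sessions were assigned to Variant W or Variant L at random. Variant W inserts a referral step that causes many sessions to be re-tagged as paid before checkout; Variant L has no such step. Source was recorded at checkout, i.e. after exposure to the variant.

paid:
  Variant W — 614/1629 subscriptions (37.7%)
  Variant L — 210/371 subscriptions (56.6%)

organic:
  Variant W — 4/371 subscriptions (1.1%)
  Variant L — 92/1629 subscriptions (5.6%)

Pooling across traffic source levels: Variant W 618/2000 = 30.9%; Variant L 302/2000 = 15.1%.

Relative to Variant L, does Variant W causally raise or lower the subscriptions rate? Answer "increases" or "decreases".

Traffic source is recorded after the variant and is itself shifted by it — it sits on the causal path from variant to outcome. Conditioning on a mediator would strip out part of the effect we want; the pooled comparison gives the total causal effect.
Pooled: Variant W 30.9% vs Variant L 15.1%; Variant W is higher overall.

increases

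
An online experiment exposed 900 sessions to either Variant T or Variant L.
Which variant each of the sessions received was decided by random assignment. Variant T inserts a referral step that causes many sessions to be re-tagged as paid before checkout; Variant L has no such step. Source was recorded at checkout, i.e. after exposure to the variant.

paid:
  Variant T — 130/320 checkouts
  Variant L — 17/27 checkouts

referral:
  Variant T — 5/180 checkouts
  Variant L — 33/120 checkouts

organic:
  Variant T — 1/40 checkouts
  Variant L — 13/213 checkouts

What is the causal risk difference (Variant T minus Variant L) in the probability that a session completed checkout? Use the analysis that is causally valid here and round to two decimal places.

+0.08

Traffic source is downstream of the variant. One should not condition on a consequence of treatment, so the overall rates are the right comparison.
The causal difference is the pooled difference: 0.252 − 0.175 = +0.077.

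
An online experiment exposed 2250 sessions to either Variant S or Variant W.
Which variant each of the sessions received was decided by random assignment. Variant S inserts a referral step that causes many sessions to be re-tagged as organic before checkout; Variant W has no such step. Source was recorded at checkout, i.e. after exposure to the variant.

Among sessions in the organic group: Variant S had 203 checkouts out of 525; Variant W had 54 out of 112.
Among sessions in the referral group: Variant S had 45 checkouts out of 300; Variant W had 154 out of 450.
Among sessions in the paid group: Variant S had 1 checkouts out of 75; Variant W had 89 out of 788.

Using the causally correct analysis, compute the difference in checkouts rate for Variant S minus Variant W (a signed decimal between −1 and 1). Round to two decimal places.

Within every traffic source level Variant W has the higher rate, yet pooled Variant S does — Simpson's reversal.
Stratifying would compare variants among sessions the variants themselves sorted into traffic source groups — a form of selection on an intermediate. The unconditioned pooled rates give the total causal effect.
The causal difference is the pooled difference: 0.277 − 0.220 = +0.057.

+0.06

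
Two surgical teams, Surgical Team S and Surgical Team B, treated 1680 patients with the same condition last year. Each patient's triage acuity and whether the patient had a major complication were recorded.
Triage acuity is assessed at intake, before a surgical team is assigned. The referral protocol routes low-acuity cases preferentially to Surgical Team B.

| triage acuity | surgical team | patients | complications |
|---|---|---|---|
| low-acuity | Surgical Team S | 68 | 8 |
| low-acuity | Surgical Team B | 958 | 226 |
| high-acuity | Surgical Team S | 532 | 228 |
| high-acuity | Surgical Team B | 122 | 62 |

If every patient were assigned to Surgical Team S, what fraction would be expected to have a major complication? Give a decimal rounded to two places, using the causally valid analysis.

Surgical Team S is lower inside every triage acuity stratum but Surgical Team B is lower in aggregate. Whether to stratify depends on how triage acuity relates to the surgical team.
Triage acuity differs across surgical teams for reasons unrelated to any effect of the surgical team itself, and it separately predicts the outcome — a classic confounder. We must compare within triage acuity levels.
Standardising Surgical Team S to the population triage acuity mix: 0.611·8/68 + 0.389·228/532 = 0.239.

0.24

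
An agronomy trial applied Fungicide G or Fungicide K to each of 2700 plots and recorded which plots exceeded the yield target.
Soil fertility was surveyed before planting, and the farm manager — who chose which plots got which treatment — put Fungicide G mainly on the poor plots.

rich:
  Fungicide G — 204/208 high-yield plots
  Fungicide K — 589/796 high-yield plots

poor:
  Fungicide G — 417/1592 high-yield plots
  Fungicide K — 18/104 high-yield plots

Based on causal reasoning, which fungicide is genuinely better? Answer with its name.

Fungicide G

Here soil fertility is a common cause — it drives both which fungicide a case falls under and the outcome. The crude comparison mixes populations; the stratum-specific rates are the causally relevant ones.
Within each level — rich: 98.1% vs 74.0%; poor: 26.2% vs 17.3% — Fungicide G is higher every time.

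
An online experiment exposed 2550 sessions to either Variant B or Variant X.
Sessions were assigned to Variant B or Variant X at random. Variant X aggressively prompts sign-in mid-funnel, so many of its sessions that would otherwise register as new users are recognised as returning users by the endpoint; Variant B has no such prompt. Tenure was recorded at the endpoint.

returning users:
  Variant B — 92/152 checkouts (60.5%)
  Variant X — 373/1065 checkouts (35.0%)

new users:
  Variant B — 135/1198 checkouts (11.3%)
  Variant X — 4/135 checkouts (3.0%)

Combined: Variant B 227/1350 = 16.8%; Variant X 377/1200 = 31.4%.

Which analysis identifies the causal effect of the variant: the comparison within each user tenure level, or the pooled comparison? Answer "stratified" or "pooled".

pooled

User tenure lies on the pathway variant → user tenure → outcome, so adjusting for it blocks the indirect effect. For the total causal effect of variant, use the unadjusted pooled rates.
Pooled: Variant B 16.8% vs Variant X 31.4%; Variant X is higher overall.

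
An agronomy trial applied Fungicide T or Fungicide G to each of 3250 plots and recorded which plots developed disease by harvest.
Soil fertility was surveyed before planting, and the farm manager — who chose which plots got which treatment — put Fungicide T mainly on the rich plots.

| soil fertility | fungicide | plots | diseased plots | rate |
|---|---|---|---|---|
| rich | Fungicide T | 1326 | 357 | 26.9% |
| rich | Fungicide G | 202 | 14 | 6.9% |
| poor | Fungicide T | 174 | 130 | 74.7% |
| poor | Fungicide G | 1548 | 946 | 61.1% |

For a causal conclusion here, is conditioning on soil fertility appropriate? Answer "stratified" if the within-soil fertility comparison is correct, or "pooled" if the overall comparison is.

stratified

Soil fertility differs across fungicides for reasons unrelated to any effect of the fungicide itself, and it separately predicts the outcome — a classic confounder. We must compare within soil fertility levels.
Within each level — rich: 26.9% vs 6.9%; poor: 74.7% vs 61.1% — Fungicide G is lower every time.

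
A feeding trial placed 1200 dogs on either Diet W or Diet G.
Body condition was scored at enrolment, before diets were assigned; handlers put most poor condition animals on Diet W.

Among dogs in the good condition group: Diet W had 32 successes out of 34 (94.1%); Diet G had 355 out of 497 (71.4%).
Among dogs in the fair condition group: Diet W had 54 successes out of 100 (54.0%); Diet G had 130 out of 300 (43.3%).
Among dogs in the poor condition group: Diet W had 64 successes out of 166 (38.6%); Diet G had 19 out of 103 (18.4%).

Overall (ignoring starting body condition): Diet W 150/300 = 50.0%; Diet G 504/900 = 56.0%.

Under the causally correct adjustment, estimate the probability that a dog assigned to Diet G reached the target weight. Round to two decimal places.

Diet W is higher inside every starting body condition stratum but Diet G is higher in aggregate. Whether to stratify depends on how starting body condition relates to the diet.
Starting body condition is set before the diet has any effect — it is not caused by the diet — and it independently drives the outcome. That makes it a confounder, so the causal comparison is within starting body condition levels.
Standardising Diet G to the population starting body condition mix: 0.443·355/497 + 0.333·130/300 + 0.224·19/103 = 0.502.

0.50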